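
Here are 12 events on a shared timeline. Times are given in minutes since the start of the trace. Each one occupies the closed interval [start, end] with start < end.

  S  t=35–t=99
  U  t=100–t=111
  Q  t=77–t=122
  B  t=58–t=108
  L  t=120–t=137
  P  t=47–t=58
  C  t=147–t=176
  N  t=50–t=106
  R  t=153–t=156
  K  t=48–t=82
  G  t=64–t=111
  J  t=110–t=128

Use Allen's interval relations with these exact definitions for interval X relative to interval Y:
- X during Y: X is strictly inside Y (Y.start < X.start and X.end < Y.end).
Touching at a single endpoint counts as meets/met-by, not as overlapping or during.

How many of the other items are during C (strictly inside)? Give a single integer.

Target C = [t=147, t=176].
B [t=58, t=108] → before → no.
G [t=64, t=111] → before → no.
J [t=110, t=128] → before → no.
K [t=48, t=82] → before → no.
L [t=120, t=137] → before → no.
N [t=50, t=106] → before → no.
P [t=47, t=58] → before → no.
Q [t=77, t=122] → before → no.
R [t=153, t=156] → during → counts.
S [t=35, t=99] → before → no.
U [t=100, t=111] → before → no.
Total: 1.

1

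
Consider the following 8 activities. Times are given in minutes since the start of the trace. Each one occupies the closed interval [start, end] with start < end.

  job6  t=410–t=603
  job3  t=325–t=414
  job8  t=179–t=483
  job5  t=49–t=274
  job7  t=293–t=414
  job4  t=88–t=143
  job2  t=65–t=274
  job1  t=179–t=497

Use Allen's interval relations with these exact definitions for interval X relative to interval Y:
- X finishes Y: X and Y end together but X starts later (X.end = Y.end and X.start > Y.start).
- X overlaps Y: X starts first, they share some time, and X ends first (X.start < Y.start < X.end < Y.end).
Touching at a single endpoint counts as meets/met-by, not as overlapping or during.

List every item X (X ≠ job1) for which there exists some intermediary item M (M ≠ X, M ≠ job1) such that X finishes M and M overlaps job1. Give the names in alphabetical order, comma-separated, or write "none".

job2

Target job1 = [t=179, t=497].
Intermediaries M with M overlaps job1: job2, job5.
Via job2 — items with X finishes job2: none.
Via job5 — items with X finishes job5: job2.
Union: job2.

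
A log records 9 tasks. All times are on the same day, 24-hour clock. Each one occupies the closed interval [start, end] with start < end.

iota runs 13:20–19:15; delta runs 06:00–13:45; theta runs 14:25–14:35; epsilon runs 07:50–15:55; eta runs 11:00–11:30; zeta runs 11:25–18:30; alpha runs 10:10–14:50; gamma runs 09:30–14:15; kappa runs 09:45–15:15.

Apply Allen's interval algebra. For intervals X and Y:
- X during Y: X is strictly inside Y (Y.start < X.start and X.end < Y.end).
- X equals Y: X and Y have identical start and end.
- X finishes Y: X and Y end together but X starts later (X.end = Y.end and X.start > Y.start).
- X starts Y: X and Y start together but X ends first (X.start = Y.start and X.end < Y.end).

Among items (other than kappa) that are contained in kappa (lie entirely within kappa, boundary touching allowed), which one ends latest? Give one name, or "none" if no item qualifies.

alpha

Target kappa = [09:45, 15:15].
alpha [10:10, 14:50] → during → candidate.
delta [06:00, 13:45] → overlaps → excluded.
epsilon [07:50, 15:55] → contains → excluded.
eta [11:00, 11:30] → during → candidate.
gamma [09:30, 14:15] → overlaps → excluded.
iota [13:20, 19:15] → overlapped-by → excluded.
theta [14:25, 14:35] → during → candidate.
zeta [11:25, 18:30] → overlapped-by → excluded.
Among candidates, latest end is 14:50 → alpha.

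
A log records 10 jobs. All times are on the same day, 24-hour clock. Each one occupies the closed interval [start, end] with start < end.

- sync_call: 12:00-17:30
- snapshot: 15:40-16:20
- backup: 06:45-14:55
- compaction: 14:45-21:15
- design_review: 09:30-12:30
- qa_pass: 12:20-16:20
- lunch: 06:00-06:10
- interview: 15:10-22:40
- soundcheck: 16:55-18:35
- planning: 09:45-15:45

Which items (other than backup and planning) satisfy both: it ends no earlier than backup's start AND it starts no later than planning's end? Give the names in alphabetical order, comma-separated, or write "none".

compaction, design_review, interview, qa_pass, snapshot, sync_call

Conditions: its end is no earlier than backup's start (X.end >= 06:45) AND its start is no later than planning's end (X.start <= 15:45).
compaction: end 21:15 >= 06:45? ✓; start 14:45 <= 15:45? ✓ → yes.
design_review: end 12:30 >= 06:45? ✓; start 09:30 <= 15:45? ✓ → yes.
interview: end 22:40 >= 06:45? ✓; start 15:10 <= 15:45? ✓ → yes.
lunch: end 06:10 >= 06:45? ✗; start 06:00 <= 15:45? ✓ → no.
qa_pass: end 16:20 >= 06:45? ✓; start 12:20 <= 15:45? ✓ → yes.
snapshot: end 16:20 >= 06:45? ✓; start 15:40 <= 15:45? ✓ → yes.
soundcheck: end 18:35 >= 06:45? ✓; start 16:55 <= 15:45? ✗ → no.
sync_call: end 17:30 >= 06:45? ✓; start 12:00 <= 15:45? ✓ → yes.
Result: compaction, design_review, interview, qa_pass, snapshot, sync_call.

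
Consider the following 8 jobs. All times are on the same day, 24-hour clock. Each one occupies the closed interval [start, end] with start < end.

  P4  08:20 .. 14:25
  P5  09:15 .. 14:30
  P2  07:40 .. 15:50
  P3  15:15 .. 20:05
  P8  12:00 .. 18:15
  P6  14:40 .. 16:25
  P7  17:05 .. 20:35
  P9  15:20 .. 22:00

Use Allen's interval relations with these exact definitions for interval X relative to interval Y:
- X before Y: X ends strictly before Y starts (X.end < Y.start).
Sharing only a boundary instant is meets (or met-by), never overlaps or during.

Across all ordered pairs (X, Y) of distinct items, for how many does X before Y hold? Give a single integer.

10

Checking all 56 ordered pairs for relation 'before'; matching pairs in alphabetical order:
(P2, P7): P2 before P7 ✓
(P4, P3): P4 before P3 ✓
(P4, P6): P4 before P6 ✓
(P4, P7): P4 before P7 ✓
(P4, P9): P4 before P9 ✓
(P5, P3): P5 before P3 ✓
(P5, P6): P5 before P6 ✓
(P5, P7): P5 before P7 ✓
(P5, P9): P5 before P9 ✓
(P6, P7): P6 before P7 ✓
Count: 10.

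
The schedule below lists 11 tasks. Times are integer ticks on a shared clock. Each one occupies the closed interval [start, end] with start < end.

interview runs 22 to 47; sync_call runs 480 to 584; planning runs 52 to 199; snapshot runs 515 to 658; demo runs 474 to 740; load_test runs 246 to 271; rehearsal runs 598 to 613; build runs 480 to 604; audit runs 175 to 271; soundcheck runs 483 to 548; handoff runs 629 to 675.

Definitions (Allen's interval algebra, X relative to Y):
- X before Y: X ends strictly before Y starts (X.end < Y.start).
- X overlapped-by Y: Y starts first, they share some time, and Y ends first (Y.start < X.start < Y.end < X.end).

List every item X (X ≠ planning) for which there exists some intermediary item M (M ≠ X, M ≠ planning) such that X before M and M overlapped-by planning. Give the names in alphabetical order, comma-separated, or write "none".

Target planning = [52, 199].
Intermediaries M with M overlapped-by planning: audit.
Via audit — items with X before audit: interview.
Union: interview.

interview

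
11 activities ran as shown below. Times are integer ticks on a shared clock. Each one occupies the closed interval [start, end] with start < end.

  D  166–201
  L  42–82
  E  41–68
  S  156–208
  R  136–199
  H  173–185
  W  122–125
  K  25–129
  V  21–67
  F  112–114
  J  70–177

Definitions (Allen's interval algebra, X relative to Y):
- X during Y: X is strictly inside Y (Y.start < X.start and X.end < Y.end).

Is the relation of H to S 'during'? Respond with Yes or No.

Yes

H = [173, 185], S = [156, 208].
Actual relation of H to S: during.
Asked whether 'during' holds → Yes.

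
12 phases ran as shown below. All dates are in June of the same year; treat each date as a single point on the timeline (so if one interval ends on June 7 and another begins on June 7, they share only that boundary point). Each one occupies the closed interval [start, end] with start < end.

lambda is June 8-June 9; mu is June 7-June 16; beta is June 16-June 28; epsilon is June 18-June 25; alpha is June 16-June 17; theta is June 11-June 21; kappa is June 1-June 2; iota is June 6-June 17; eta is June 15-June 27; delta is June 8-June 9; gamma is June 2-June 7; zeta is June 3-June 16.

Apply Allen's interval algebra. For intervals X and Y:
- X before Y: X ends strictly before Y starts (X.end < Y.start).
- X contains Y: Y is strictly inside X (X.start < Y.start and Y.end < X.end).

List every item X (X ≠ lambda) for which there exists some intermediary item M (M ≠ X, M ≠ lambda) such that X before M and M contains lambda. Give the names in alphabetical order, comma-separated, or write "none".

Target lambda = [June 8, June 9].
Intermediaries M with M contains lambda: iota, mu, zeta.
Via iota — items with X before iota: kappa.
Via mu — items with X before mu: kappa.
Via zeta — items with X before zeta: kappa.
Union: kappa.

kappa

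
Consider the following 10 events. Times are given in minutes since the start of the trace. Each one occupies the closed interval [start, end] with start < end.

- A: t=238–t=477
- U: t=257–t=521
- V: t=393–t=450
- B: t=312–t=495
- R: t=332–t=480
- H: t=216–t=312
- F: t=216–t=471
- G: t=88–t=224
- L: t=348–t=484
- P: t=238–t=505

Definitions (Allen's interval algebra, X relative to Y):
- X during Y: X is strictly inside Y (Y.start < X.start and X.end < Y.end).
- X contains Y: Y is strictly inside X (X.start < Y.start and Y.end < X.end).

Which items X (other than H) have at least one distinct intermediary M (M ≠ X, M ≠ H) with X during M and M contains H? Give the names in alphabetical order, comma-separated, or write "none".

Target H = [t=216, t=312].
Intermediaries M with M contains H: none.
Union: none.

none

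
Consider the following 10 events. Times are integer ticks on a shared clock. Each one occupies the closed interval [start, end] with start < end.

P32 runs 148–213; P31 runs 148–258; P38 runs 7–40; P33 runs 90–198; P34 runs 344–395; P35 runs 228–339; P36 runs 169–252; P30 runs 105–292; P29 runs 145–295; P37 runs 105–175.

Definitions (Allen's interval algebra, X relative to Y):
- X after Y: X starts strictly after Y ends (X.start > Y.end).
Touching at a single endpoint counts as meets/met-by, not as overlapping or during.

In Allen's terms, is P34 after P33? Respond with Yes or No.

P34 = [344, 395], P33 = [90, 198].
Actual relation of P34 to P33: after.
Asked whether 'after' holds → Yes.

Yes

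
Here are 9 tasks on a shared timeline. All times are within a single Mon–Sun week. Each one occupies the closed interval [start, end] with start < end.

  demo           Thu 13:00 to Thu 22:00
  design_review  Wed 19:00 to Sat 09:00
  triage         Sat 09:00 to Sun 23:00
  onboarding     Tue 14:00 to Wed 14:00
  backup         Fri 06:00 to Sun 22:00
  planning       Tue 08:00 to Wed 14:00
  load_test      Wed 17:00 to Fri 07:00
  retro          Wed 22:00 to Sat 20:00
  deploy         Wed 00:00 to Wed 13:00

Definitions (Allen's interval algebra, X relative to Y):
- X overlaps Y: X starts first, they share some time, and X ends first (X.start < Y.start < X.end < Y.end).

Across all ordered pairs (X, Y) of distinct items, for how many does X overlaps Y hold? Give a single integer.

8

Checking all 72 ordered pairs for relation 'overlaps'; matching pairs in alphabetical order:
(backup, triage): backup overlaps triage ✓
(design_review, backup): design_review overlaps backup ✓
(design_review, retro): design_review overlaps retro ✓
(load_test, backup): load_test overlaps backup ✓
(load_test, design_review): load_test overlaps design_review ✓
(load_test, retro): load_test overlaps retro ✓
(retro, backup): retro overlaps backup ✓
(retro, triage): retro overlaps triage ✓
Count: 8.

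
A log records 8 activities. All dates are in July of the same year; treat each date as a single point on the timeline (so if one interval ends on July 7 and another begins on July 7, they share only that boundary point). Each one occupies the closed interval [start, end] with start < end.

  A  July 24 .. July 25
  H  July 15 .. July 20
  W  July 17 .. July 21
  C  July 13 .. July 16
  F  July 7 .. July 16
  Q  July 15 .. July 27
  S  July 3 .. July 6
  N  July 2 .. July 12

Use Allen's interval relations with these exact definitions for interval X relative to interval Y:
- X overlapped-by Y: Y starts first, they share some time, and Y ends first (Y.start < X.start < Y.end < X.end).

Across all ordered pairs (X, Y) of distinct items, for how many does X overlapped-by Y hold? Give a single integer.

Checking all 56 ordered pairs for relation 'overlapped-by'; matching pairs in alphabetical order:
(F, N): F overlapped-by N ✓
(H, C): H overlapped-by C ✓
(H, F): H overlapped-by F ✓
(Q, C): Q overlapped-by C ✓
(Q, F): Q overlapped-by F ✓
(W, H): W overlapped-by H ✓
Count: 6.

6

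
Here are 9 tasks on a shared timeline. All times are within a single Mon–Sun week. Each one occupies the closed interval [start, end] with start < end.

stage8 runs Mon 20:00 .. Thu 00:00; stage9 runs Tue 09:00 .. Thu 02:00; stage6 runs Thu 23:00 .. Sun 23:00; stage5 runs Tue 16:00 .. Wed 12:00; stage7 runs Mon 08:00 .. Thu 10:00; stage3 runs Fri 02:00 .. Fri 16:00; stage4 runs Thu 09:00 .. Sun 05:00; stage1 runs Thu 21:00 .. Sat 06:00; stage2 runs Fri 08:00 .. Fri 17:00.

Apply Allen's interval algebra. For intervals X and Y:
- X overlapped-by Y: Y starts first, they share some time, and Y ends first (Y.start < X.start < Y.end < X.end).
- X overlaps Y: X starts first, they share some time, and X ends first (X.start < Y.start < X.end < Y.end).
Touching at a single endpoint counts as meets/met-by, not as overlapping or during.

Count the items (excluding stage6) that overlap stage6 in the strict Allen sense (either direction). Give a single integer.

2

Target stage6 = [Thu 23:00, Sun 23:00].
stage1 [Thu 21:00, Sat 06:00] → overlaps → counts.
stage2 [Fri 08:00, Fri 17:00] → during → no.
stage3 [Fri 02:00, Fri 16:00] → during → no.
stage4 [Thu 09:00, Sun 05:00] → overlaps → counts.
stage5 [Tue 16:00, Wed 12:00] → before → no.
stage7 [Mon 08:00, Thu 10:00] → before → no.
stage8 [Mon 20:00, Thu 00:00] → before → no.
stage9 [Tue 09:00, Thu 02:00] → before → no.
Total: 2.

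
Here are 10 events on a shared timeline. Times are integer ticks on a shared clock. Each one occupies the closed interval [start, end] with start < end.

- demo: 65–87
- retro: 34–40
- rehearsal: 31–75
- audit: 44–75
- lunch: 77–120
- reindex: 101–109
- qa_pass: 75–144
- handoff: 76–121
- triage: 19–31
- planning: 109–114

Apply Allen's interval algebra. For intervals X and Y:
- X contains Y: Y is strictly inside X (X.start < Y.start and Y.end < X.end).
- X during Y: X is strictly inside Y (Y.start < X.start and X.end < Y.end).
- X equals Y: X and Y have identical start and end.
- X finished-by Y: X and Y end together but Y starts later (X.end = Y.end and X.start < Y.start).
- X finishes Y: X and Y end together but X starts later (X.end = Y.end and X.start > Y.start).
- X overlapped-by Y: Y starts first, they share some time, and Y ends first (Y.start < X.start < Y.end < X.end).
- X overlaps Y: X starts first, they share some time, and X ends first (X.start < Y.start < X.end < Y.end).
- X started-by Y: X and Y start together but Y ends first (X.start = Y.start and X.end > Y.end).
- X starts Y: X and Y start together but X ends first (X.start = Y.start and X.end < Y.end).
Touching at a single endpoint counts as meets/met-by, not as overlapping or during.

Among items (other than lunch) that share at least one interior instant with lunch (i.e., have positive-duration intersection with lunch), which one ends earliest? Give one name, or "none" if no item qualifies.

Target lunch = [77, 120].
audit [44, 75] → before → excluded.
demo [65, 87] → overlaps → candidate.
handoff [76, 121] → contains → candidate.
planning [109, 114] → during → candidate.
qa_pass [75, 144] → contains → candidate.
rehearsal [31, 75] → before → excluded.
reindex [101, 109] → during → candidate.
retro [34, 40] → before → excluded.
triage [19, 31] → before → excluded.
Among candidates, earliest end is 87 → demo.

demo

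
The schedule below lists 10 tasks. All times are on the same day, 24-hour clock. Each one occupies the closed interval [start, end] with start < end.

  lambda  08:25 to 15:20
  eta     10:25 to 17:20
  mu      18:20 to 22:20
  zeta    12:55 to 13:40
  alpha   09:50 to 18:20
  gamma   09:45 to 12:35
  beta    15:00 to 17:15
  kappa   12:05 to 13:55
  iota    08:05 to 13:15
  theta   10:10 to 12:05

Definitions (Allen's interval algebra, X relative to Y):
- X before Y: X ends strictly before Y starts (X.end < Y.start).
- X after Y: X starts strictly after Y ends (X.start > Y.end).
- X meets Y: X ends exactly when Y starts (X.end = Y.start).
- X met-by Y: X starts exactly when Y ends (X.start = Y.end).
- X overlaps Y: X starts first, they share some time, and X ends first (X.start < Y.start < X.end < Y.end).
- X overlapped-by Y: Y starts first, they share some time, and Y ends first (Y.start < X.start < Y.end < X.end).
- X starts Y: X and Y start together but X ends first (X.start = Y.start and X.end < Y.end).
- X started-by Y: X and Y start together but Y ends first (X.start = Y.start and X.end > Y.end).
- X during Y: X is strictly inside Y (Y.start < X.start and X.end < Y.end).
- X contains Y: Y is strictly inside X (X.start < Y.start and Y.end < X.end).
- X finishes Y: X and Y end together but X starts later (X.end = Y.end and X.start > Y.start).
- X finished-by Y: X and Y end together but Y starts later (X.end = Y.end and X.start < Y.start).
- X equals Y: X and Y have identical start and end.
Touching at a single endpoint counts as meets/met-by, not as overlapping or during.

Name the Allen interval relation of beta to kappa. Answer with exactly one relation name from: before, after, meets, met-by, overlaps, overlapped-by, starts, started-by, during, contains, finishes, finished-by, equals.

after

beta = [15:00, 17:15]; kappa = [12:05, 13:55].
Compare endpoints: beta.start > kappa.start, beta.start > kappa.end, beta.end > kappa.start, beta.end > kappa.end.
That pattern is 'after'.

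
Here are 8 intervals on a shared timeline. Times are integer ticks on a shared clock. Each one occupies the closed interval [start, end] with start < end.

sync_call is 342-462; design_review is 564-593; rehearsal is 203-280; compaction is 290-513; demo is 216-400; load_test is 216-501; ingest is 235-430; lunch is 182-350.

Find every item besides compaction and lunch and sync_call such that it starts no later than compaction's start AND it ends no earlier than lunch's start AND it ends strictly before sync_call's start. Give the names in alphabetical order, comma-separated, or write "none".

rehearsal

Conditions: its start is no later than compaction's start (X.start <= 290) AND its end is no earlier than lunch's start (X.end >= 182) AND its end is strictly before sync_call's start (X.end < 342).
demo: start 216 <= 290? ✓; end 400 >= 182? ✓; end 400 < 342? ✗ → no.
design_review: start 564 <= 290? ✗; end 593 >= 182? ✓; end 593 < 342? ✗ → no.
ingest: start 235 <= 290? ✓; end 430 >= 182? ✓; end 430 < 342? ✗ → no.
load_test: start 216 <= 290? ✓; end 501 >= 182? ✓; end 501 < 342? ✗ → no.
rehearsal: start 203 <= 290? ✓; end 280 >= 182? ✓; end 280 < 342? ✓ → yes.
Result: rehearsal.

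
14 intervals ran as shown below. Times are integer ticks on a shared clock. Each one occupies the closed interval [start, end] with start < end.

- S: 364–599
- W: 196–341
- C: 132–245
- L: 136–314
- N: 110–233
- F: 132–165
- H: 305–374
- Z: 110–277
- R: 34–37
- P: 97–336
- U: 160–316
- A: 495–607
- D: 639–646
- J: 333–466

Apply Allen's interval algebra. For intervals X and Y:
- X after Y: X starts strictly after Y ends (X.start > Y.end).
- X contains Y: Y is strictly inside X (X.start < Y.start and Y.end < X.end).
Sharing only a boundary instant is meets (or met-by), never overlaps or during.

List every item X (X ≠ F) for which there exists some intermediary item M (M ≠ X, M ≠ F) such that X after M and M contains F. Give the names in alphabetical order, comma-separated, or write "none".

Target F = [132, 165].
Intermediaries M with M contains F: N, P, Z.
Via N — items with X after N: A, D, H, J, S.
Via P — items with X after P: A, D, S.
Via Z — items with X after Z: A, D, H, J, S.
Union: A, D, H, J, S.

A, D, H, J, S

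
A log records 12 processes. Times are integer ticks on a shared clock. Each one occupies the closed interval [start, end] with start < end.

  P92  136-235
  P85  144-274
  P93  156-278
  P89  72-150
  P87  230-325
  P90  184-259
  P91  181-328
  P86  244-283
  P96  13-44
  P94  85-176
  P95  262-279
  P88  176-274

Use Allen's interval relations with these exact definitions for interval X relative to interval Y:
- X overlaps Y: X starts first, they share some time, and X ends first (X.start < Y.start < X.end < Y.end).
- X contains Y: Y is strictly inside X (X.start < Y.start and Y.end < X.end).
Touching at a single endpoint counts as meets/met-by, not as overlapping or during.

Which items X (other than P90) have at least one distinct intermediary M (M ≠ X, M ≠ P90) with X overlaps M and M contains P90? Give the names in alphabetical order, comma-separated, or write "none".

P85, P88, P89, P92, P93, P94

Target P90 = [184, 259].
Intermediaries M with M contains P90: P85, P88, P91, P93.
Via P85 — items with X overlaps P85: P89, P92, P94.
Via P88 — items with X overlaps P88: P92.
Via P91 — items with X overlaps P91: P85, P88, P92, P93.
Via P93 — items with X overlaps P93: P85, P92, P94.
Union: P85, P88, P89, P92, P93, P94.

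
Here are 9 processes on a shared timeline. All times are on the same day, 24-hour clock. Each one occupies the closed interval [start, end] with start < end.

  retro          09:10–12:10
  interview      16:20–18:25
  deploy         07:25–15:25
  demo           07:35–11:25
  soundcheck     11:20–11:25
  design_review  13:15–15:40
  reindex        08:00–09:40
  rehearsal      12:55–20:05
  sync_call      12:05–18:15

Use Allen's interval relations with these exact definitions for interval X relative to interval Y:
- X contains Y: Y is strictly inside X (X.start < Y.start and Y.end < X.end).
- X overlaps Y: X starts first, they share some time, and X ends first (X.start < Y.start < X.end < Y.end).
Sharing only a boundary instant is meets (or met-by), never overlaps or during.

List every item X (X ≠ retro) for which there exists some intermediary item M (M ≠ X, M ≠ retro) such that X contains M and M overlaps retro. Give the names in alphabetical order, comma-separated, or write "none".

Target retro = [09:10, 12:10].
Intermediaries M with M overlaps retro: demo, reindex.
Via demo — items with X contains demo: deploy.
Via reindex — items with X contains reindex: demo, deploy.
Union: demo, deploy.

demo, deploy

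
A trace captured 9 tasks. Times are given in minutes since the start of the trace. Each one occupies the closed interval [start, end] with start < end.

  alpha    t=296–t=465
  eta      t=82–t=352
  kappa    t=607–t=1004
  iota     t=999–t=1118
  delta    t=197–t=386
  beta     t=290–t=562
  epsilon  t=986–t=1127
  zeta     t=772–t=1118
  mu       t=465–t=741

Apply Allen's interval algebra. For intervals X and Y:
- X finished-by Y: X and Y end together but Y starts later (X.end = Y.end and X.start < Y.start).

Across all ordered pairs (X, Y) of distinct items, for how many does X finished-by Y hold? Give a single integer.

Checking all 72 ordered pairs for relation 'finished-by'; matching pairs in alphabetical order:
(zeta, iota): zeta finished-by iota ✓
Count: 1.

1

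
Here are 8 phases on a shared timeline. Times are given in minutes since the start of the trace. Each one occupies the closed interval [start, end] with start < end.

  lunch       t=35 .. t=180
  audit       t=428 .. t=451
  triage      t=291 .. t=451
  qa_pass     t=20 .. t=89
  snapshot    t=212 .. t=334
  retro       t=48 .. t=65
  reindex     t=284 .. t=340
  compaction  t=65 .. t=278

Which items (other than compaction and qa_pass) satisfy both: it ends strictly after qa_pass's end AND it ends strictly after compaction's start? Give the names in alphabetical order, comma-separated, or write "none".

Conditions: its end is strictly after qa_pass's end (X.end > t=89) AND its end is strictly after compaction's start (X.end > t=65).
audit: end t=451 > t=89? ✓; end t=451 > t=65? ✓ → yes.
lunch: end t=180 > t=89? ✓; end t=180 > t=65? ✓ → yes.
reindex: end t=340 > t=89? ✓; end t=340 > t=65? ✓ → yes.
retro: end t=65 > t=89? ✗; end t=65 > t=65? ✗ → no.
snapshot: end t=334 > t=89? ✓; end t=334 > t=65? ✓ → yes.
triage: end t=451 > t=89? ✓; end t=451 > t=65? ✓ → yes.
Result: audit, lunch, reindex, snapshot, triage.

audit, lunch, reindex, snapshot, triage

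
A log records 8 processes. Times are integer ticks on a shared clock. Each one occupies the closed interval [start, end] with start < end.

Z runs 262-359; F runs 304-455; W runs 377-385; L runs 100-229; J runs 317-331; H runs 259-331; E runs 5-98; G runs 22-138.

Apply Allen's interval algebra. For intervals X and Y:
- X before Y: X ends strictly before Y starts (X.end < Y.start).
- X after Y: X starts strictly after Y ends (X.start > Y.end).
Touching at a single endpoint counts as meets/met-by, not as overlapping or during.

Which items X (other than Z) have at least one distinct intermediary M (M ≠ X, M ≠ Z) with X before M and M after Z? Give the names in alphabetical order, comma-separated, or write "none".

E, G, H, J, L

Target Z = [262, 359].
Intermediaries M with M after Z: W.
Via W — items with X before W: E, G, H, J, L.
Union: E, G, H, J, L.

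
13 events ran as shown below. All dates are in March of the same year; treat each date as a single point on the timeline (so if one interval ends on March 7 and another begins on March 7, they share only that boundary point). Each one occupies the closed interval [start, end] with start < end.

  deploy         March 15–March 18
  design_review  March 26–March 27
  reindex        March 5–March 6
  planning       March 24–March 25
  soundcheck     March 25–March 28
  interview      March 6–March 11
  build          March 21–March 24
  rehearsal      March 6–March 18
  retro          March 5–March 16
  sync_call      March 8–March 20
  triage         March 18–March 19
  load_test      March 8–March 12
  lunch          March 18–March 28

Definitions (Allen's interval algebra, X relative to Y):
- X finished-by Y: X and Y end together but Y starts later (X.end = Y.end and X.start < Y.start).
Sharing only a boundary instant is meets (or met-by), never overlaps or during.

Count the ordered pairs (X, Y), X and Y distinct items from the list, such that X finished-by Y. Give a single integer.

Checking all 156 ordered pairs for relation 'finished-by'; matching pairs in alphabetical order:
(lunch, soundcheck): lunch finished-by soundcheck ✓
(rehearsal, deploy): rehearsal finished-by deploy ✓
Count: 2.

2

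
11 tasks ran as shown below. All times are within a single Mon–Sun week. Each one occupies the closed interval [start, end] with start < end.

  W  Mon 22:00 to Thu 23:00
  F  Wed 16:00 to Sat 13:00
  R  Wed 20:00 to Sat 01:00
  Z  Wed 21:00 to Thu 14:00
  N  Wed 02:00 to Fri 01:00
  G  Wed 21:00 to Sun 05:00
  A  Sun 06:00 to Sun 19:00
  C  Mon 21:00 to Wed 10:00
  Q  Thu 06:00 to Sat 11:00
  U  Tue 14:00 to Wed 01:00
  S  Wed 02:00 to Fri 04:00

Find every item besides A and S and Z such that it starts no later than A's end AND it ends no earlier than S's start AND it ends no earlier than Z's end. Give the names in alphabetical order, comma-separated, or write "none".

Conditions: its start is no later than A's end (X.start <= Sun 19:00) AND its end is no earlier than S's start (X.end >= Wed 02:00) AND its end is no earlier than Z's end (X.end >= Thu 14:00).
C: start Mon 21:00 <= Sun 19:00? ✓; end Wed 10:00 >= Wed 02:00? ✓; end Wed 10:00 >= Thu 14:00? ✗ → no.
F: start Wed 16:00 <= Sun 19:00? ✓; end Sat 13:00 >= Wed 02:00? ✓; end Sat 13:00 >= Thu 14:00? ✓ → yes.
G: start Wed 21:00 <= Sun 19:00? ✓; end Sun 05:00 >= Wed 02:00? ✓; end Sun 05:00 >= Thu 14:00? ✓ → yes.
N: start Wed 02:00 <= Sun 19:00? ✓; end Fri 01:00 >= Wed 02:00? ✓; end Fri 01:00 >= Thu 14:00? ✓ → yes.
Q: start Thu 06:00 <= Sun 19:00? ✓; end Sat 11:00 >= Wed 02:00? ✓; end Sat 11:00 >= Thu 14:00? ✓ → yes.
R: start Wed 20:00 <= Sun 19:00? ✓; end Sat 01:00 >= Wed 02:00? ✓; end Sat 01:00 >= Thu 14:00? ✓ → yes.
U: start Tue 14:00 <= Sun 19:00? ✓; end Wed 01:00 >= Wed 02:00? ✗; end Wed 01:00 >= Thu 14:00? ✗ → no.
W: start Mon 22:00 <= Sun 19:00? ✓; end Thu 23:00 >= Wed 02:00? ✓; end Thu 23:00 >= Thu 14:00? ✓ → yes.
Result: F, G, N, Q, R, W.

F, G, N, Q, R, W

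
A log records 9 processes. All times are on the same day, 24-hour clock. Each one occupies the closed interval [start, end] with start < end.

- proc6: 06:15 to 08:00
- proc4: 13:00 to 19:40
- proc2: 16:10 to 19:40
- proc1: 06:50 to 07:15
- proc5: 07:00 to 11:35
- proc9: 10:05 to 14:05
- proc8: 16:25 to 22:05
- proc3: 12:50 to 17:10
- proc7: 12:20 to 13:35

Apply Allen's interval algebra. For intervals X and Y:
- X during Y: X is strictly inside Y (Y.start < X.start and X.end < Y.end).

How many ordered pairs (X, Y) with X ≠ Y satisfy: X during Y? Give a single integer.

2

Checking all 72 ordered pairs for relation 'during'; matching pairs in alphabetical order:
(proc1, proc6): proc1 during proc6 ✓
(proc7, proc9): proc7 during proc9 ✓
Count: 2.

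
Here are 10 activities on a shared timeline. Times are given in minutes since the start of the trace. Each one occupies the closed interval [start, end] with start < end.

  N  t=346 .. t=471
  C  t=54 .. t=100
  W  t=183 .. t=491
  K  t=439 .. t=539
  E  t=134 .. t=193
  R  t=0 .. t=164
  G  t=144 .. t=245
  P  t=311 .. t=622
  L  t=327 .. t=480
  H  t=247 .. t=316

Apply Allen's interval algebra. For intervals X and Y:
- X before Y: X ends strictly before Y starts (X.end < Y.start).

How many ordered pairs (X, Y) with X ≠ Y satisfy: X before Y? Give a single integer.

27

Checking all 90 ordered pairs for relation 'before'; matching pairs in alphabetical order:
(C, E): C before E ✓
(C, G): C before G ✓
(C, H): C before H ✓
(C, K): C before K ✓
(C, L): C before L ✓
(C, N): C before N ✓
(C, P): C before P ✓
(C, W): C before W ✓
(E, H): E before H ✓
(E, K): E before K ✓
(E, L): E before L ✓
(E, N): E before N ✓
(E, P): E before P ✓
(G, H): G before H ✓
(G, K): G before K ✓
(G, L): G before L ✓
(G, N): G before N ✓
(G, P): G before P ✓
(H, K): H before K ✓
(H, L): H before L ✓
(H, N): H before N ✓
(R, H): R before H ✓
(R, K): R before K ✓
(R, L): R before L ✓
... plus 3 further pairs not listed.
Count: 27.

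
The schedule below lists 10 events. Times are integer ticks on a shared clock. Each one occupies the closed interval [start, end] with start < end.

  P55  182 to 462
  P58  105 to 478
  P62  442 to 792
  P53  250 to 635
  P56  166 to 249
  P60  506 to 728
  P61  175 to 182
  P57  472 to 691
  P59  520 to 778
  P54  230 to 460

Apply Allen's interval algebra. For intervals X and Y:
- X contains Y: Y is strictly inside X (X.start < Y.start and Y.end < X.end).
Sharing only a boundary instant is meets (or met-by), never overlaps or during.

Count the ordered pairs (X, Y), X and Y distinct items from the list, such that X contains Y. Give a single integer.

9

Checking all 90 ordered pairs for relation 'contains'; matching pairs in alphabetical order:
(P55, P54): P55 contains P54 ✓
(P56, P61): P56 contains P61 ✓
(P58, P54): P58 contains P54 ✓
(P58, P55): P58 contains P55 ✓
(P58, P56): P58 contains P56 ✓
(P58, P61): P58 contains P61 ✓
(P62, P57): P62 contains P57 ✓
(P62, P59): P62 contains P59 ✓
(P62, P60): P62 contains P60 ✓
Count: 9.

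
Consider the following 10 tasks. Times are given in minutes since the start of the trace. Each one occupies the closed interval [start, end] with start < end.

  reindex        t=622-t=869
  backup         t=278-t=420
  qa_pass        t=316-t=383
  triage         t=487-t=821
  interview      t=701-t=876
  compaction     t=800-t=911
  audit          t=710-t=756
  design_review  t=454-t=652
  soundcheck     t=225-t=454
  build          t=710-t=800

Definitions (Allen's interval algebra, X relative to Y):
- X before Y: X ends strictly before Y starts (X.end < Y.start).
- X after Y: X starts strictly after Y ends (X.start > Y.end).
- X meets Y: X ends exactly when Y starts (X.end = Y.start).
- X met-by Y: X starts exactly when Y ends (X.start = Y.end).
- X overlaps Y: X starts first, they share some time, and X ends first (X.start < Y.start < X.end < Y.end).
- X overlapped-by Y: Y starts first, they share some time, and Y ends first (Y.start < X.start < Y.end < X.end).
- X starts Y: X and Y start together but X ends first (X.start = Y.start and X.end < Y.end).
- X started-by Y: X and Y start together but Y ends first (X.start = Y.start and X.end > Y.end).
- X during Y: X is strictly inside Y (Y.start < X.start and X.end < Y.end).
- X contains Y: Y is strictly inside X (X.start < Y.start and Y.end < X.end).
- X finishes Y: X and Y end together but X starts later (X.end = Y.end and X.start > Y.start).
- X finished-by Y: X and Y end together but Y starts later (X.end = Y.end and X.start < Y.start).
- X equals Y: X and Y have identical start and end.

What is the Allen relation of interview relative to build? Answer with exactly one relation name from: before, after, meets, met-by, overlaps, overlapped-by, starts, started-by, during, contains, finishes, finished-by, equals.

interview = [t=701, t=876]; build = [t=710, t=800].
Compare endpoints: interview.start < build.start, interview.start < build.end, interview.end > build.start, interview.end > build.end.
That pattern is 'contains'.

contains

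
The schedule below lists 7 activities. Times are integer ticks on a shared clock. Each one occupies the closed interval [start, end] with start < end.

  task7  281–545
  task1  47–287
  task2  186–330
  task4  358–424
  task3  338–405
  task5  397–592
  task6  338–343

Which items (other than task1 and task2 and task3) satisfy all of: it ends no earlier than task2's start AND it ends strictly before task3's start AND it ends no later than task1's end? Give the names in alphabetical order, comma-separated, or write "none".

Conditions: its end is no earlier than task2's start (X.end >= 186) AND its end is strictly before task3's start (X.end < 338) AND its end is no later than task1's end (X.end <= 287).
task4: end 424 >= 186? ✓; end 424 < 338? ✗; end 424 <= 287? ✗ → no.
task5: end 592 >= 186? ✓; end 592 < 338? ✗; end 592 <= 287? ✗ → no.
task6: end 343 >= 186? ✓; end 343 < 338? ✗; end 343 <= 287? ✗ → no.
task7: end 545 >= 186? ✓; end 545 < 338? ✗; end 545 <= 287? ✗ → no.
Result: none.

none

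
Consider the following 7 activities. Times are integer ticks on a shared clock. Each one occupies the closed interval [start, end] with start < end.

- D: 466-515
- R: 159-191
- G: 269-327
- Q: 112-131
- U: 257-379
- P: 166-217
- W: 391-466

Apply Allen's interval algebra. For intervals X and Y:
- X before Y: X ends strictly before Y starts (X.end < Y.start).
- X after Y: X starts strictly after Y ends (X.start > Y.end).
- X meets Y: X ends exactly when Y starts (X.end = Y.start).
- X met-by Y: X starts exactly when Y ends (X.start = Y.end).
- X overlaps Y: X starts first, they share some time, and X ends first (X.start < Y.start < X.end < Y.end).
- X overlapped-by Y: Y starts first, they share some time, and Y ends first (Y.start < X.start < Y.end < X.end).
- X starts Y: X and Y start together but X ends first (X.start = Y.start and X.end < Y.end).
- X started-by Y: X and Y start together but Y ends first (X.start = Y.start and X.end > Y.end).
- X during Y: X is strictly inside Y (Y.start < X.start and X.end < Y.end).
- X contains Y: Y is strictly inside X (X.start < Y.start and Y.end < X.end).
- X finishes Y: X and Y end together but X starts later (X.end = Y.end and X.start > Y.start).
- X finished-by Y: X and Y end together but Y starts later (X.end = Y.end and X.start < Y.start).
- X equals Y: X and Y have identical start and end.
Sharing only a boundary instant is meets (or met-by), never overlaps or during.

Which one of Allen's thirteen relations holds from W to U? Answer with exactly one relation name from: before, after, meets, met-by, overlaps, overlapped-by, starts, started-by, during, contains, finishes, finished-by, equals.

W = [391, 466]; U = [257, 379].
Compare endpoints: W.start > U.start, W.start > U.end, W.end > U.start, W.end > U.end.
That pattern is 'after'.

after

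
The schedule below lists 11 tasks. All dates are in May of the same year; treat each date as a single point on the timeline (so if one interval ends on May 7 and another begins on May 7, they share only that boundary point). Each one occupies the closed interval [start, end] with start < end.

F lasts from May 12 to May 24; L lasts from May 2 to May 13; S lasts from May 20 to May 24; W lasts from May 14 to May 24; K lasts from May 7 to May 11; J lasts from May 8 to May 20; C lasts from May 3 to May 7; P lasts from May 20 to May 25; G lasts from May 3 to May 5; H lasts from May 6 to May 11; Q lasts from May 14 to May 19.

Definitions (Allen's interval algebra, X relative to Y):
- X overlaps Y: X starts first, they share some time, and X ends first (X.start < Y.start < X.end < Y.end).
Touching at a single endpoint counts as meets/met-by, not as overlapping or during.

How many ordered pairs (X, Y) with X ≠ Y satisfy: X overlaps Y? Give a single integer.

9

Checking all 110 ordered pairs for relation 'overlaps'; matching pairs in alphabetical order:
(C, H): C overlaps H ✓
(F, P): F overlaps P ✓
(H, J): H overlaps J ✓
(J, F): J overlaps F ✓
(J, W): J overlaps W ✓
(K, J): K overlaps J ✓
(L, F): L overlaps F ✓
(L, J): L overlaps J ✓
(W, P): W overlaps P ✓
Count: 9.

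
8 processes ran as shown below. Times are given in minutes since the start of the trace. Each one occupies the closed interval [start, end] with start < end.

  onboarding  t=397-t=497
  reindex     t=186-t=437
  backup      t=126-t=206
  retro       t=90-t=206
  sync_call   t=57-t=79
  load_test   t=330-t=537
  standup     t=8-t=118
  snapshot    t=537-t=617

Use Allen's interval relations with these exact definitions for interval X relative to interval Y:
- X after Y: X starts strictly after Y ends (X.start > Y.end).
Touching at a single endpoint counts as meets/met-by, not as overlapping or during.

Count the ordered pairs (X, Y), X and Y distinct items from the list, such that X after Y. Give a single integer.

Checking all 56 ordered pairs for relation 'after'; matching pairs in alphabetical order:
(backup, standup): backup after standup ✓
(backup, sync_call): backup after sync_call ✓
(load_test, backup): load_test after backup ✓
(load_test, retro): load_test after retro ✓
(load_test, standup): load_test after standup ✓
(load_test, sync_call): load_test after sync_call ✓
(onboarding, backup): onboarding after backup ✓
(onboarding, retro): onboarding after retro ✓
(onboarding, standup): onboarding after standup ✓
(onboarding, sync_call): onboarding after sync_call ✓
(reindex, standup): reindex after standup ✓
(reindex, sync_call): reindex after sync_call ✓
(retro, sync_call): retro after sync_call ✓
(snapshot, backup): snapshot after backup ✓
(snapshot, onboarding): snapshot after onboarding ✓
(snapshot, reindex): snapshot after reindex ✓
(snapshot, retro): snapshot after retro ✓
(snapshot, standup): snapshot after standup ✓
(snapshot, sync_call): snapshot after sync_call ✓
Count: 19.

19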